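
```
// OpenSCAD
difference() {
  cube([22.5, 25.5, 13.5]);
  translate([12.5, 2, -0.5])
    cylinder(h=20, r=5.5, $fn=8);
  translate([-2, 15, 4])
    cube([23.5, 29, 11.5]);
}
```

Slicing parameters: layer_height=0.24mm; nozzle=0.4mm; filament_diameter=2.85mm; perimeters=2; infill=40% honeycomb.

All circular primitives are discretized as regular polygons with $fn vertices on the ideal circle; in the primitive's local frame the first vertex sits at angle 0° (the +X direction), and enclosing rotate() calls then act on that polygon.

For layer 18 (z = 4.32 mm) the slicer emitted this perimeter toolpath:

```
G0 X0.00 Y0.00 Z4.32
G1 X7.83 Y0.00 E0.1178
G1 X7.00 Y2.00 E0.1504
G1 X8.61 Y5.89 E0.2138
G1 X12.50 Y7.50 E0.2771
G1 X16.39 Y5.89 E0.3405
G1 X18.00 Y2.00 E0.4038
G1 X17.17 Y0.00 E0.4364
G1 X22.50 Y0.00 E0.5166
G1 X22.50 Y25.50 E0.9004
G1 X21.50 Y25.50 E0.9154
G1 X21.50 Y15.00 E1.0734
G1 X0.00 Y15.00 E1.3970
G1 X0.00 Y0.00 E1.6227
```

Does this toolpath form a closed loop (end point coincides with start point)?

yes

Start point (G0): (0.00, 0.00). End point (last G1): the path returns to the start — closed.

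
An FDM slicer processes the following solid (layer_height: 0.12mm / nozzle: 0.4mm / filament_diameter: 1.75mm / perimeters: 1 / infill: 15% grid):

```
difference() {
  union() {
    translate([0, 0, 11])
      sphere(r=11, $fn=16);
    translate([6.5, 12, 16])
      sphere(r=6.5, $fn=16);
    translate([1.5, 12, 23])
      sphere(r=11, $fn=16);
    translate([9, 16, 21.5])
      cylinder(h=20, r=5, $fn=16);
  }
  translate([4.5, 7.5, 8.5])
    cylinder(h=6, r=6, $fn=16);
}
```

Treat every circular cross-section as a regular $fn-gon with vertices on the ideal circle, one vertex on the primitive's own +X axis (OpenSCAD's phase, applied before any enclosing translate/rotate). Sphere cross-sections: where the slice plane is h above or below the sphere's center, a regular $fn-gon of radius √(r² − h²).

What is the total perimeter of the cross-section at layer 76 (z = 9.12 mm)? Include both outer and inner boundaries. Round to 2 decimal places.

At z = 9.12 mm: the r=11 sphere slices to a regular 16-gon of circumradius 10.838 (√(r²−h²) with h=1.88 from center) (perimeter = 2·16·10.838·sin(180°/16) = 67.66 mm); the sphere at (6.5, 12) is not intersected at this z (|z−center|=6.880 > r=6.5); the sphere at (1.5, 12) does not reach this height (|z−center|=13.880 > r=11); the cylinder at (9, 16) does not reach this height (z outside [21.5, 41.5]); Combining (union): only the r=11 sphere is present, so the union is just that shape — boundary = 67.66 mm; the r=6 cylinder at (4.5, 7.5) gives a regular 16-gon of circumradius 6 (constant along its height) (perimeter = 2·16·6.000·sin(180°/16) = 37.46 mm); After the difference (first − rest): starting from the result so far, the r=6 cylinder at (4.5, 7.5) partially overlaps it — only the 71.41 mm² overlap (of its 110.21 mm²) is removed, clipping the outline — boundary = 74.40 mm. Overall, the cross-section is a single solid region. Total boundary length (outer) = 74.40 mm.

74.40 mm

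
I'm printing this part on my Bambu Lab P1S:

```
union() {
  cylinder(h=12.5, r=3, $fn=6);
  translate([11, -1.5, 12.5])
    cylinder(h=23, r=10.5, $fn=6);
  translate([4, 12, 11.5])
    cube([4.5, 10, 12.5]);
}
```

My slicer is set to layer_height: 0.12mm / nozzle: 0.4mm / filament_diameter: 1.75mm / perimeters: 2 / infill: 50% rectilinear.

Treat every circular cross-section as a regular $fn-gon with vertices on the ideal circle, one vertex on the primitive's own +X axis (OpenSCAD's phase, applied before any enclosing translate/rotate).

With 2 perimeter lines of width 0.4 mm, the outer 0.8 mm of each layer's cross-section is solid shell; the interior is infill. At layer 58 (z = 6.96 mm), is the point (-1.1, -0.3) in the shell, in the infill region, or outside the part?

At z = 6.96 mm: the cylinder: section is a regular 6-gon, circumradius r=3; the cylinder at (11, -1.5) does not reach this height (z outside [12.5, 35.5]); the cube at (4, 12) is not intersected at this z (z outside [11.5, 24]); Combining (union): only the r=3 cylinder is present, so the union is just that shape — 1 connected region. Overall, the cross-section is a single solid region. The nearest boundary edge runs (-3.00, 0.00)→(-1.50, -2.60); distance from the point to it = 1.50 mm. The point is inside the cross-section and 1.50 mm from the nearest boundary — more than the 0.8 mm shell width (2 × 0.4), so it's in the infill interior.

infill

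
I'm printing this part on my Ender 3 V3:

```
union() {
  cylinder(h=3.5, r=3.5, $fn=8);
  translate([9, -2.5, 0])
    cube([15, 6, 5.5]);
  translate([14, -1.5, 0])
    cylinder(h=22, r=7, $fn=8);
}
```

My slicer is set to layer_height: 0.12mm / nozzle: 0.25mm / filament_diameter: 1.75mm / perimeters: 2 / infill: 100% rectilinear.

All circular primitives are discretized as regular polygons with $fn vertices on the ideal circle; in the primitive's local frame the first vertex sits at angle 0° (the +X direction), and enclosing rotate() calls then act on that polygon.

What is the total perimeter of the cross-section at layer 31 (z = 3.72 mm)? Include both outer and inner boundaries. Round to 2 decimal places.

At z = 3.72 mm: the cylinder does not reach this height (z outside [0, 3.5]); the cube at (9, -2.5) (footprint 15×6) is included at this height (perimeter 42.00 mm); the r=7 cylinder at (14, -1.5) gives a regular 8-gon of circumradius 7 (constant along its height) (perimeter = 2·8·7.000·sin(180°/8) = 42.86 mm); Merging all regions: the regions partially overlap (shared area 66.60 mm²), so the edge portions inside another operand are dropped and the merged outline is re-measured after clipping — boundary = 50.96 mm. Overall, the cross-section is a single solid region. Total boundary length (outer) = 50.96 mm.

50.96 mm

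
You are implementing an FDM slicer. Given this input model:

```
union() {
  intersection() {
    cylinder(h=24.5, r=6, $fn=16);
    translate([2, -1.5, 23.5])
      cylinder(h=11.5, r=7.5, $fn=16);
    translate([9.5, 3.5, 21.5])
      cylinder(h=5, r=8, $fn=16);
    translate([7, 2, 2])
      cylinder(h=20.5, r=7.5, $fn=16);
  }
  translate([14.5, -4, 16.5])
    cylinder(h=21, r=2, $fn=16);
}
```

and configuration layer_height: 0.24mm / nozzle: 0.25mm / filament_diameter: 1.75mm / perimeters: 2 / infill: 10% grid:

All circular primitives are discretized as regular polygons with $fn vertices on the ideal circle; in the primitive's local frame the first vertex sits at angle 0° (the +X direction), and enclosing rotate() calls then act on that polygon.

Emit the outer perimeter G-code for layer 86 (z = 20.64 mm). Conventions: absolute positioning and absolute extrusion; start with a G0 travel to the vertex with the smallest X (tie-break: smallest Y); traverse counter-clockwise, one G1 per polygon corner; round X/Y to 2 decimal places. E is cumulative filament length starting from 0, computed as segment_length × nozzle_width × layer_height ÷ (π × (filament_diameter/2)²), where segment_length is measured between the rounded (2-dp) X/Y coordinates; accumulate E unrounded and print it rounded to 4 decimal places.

G0 X12.50 Y-4.00 Z20.64
G1 X12.65 Y-4.77 E0.0196
G1 X13.09 Y-5.41 E0.0389
G1 X13.73 Y-5.85 E0.0583
G1 X14.50 Y-6.00 E0.0779
G1 X15.27 Y-5.85 E0.0975
G1 X15.91 Y-5.41 E0.1168
G1 X16.35 Y-4.77 E0.1362
G1 X16.50 Y-4.00 E0.1558
G1 X16.35 Y-3.23 E0.1753
G1 X15.91 Y-2.59 E0.1947
G1 X15.27 Y-2.15 E0.2141
G1 X14.50 Y-2.00 E0.2337
G1 X13.73 Y-2.15 E0.2532
G1 X13.09 Y-2.59 E0.2726
G1 X12.65 Y-3.23 E0.2920
G1 X12.50 Y-4.00 E0.3115

At z = 20.64 mm: the r=6 cylinder gives a regular 16-gon of circumradius 6 (constant along its height); the cylinder at (2, -1.5) does not reach this height (z outside [23.5, 35]); the cylinder at (9.5, 3.5) is not intersected at this z (z outside [21.5, 26.5]); the cylinder at (7, 2): section is a regular 16-gon, circumradius r=7.5; Taking the intersection: at least one operand is absent at this height, so nothing remains; the r=2 cylinder at (14.5, -4) contributes a regular 16-gon of circumradius 2; Taking the union: only the r=2 cylinder at (14.5, -4) is present, so the union is just that shape — 1 connected region. The outline is a single polygon with 16 vertices. Extrusion per mm of travel: 0.25 × 0.24 / (π × 0.875²) = 0.024945. Accumulating E over each segment gives final E = 0.3115.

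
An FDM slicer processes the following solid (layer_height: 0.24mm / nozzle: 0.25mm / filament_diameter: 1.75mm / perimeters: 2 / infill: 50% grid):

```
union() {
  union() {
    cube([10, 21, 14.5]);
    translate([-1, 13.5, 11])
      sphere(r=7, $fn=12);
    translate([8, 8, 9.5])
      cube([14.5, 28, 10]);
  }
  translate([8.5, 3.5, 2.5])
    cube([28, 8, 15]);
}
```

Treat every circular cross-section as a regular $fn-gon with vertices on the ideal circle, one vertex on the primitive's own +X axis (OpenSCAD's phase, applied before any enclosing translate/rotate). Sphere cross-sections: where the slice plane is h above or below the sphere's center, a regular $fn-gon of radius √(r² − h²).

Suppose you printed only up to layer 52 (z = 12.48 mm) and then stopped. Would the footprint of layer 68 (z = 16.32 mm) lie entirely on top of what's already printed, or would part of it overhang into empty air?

entirely on top

Compare the two slices. At z = 12.48: the cube (footprint 10×21) is included at this height (area 210.00 mm²); the r=7 sphere at (-1, 13.5) contributes a regular 12-gon of circumradius √(7²−1.48²) = 6.842 (area = (12/2)·6.842²·sin(360°/12) = 140.43 mm²); the 14.5×28 cube at (8, 8) contributes its full rectangle (area 406.00 mm²); Merging all regions: the regions partially overlap — summed areas 756.43 mm² minus the doubly-counted overlap 82.80 mm² gives 673.63 mm² — area = 673.63 mm²; the cube at (8.5, 3.5) (footprint 28×8) is included at this height (area 224.00 mm²); Taking the union: the regions partially overlap — summed areas 897.63 mm² minus the doubly-counted overlap 55.75 mm² gives 841.88 mm² — area = 841.88 mm². At z = 16.32: the cube is absent (z outside [0, 14.5]); the r=7 sphere at (-1, 13.5) slices to a regular 12-gon of circumradius 4.549 (√(r²−h²) with h=5.32 from center) (area = (12/2)·4.549²·sin(360°/12) = 62.09 mm²); the cube at (8, 8) (footprint 14.5×28) is included at this height (area 406.00 mm²); Merging all regions: the 2 present regions are separate (no shared area or edge), so areas and boundary lengths simply add and each stays a separate island — area = 468.09 mm²; the 28×8 cube at (8.5, 3.5) contributes its full rectangle (area 224.00 mm²); Taking the union: the regions partially overlap — summed areas 692.09 mm² minus the doubly-counted overlap 49.00 mm² gives 643.09 mm² — area = 643.09 mm². Checking containment: the cross-section at z = 16.32 is a subset of the cross-section at z = 12.48.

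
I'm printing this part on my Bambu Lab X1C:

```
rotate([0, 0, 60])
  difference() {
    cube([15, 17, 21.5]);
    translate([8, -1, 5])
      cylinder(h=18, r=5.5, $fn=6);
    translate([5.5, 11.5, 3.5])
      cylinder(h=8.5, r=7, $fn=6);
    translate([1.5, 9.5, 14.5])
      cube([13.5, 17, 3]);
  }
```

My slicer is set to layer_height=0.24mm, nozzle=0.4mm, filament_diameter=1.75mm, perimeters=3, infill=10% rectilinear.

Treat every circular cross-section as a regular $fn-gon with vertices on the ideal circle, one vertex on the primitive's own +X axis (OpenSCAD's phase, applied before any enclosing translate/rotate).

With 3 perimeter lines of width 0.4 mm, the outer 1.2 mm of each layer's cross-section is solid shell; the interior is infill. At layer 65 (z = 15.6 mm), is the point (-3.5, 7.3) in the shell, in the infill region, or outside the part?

infill

At z = 15.6 mm: the cube (footprint 15×17) is included at this height; the r=5.5 cylinder at (8, -1) gives a regular 6-gon of circumradius 5.5 (constant along its height); the cylinder at (5.5, 11.5) is not intersected at this z (z outside [3.5, 12]); the cube at (1.5, 9.5) is present — its section is the full 13.5×17 rectangle; Subtracting the remaining from the first: starting from the 15×17 cube, the r=5.5 cylinder at (8, -1) partially overlaps it — only the 28.87 mm² overlap (of its 78.59 mm²) is removed, clipping the outline; the 13.5×17 cube at (1.5, 9.5) partially overlaps it — only the 101.25 mm² overlap (of its 229.50 mm²) is removed, clipping the outline — 1 connected region; (rotated 60° about Z; rotation is an isometry so areas/perimeters/island counts are preserved). Overall, the cross-section is a single solid region. Undo the 60° rotation: the query point maps to (4.572, 6.681) in the un-rotated model frame. The nearest boundary edge runs (1.50, 9.50)→(15.00, 9.50); distance from the point to it = 2.82 mm. The point is inside the cross-section and 2.82 mm from the nearest boundary — more than the 1.2 mm shell width (3 × 0.4), so it's in the infill interior.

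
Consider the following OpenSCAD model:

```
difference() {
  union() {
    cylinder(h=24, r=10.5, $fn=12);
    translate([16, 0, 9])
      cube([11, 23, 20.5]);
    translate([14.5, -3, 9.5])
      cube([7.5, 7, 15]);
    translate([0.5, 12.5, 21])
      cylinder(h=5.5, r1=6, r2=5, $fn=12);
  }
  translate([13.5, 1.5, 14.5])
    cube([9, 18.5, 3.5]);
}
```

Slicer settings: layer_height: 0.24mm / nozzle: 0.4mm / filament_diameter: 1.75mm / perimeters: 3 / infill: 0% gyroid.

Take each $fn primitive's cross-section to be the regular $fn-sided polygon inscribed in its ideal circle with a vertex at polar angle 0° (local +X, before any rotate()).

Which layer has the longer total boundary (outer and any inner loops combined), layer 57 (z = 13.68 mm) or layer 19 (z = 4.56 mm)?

Layer 57 (z = 13.68): the r=10.5 cylinder gives a regular 12-gon of circumradius 10.5 (constant along its height) (perimeter = 2·12·10.500·sin(180°/12) = 65.22 mm); the cube at (16, 0) (footprint 11×23) is included at this height (perimeter 68.00 mm); the cube at (14.5, -3) (footprint 7.5×7) is included at this height (perimeter 29.00 mm); the cone at (0.5, 12.5) does not reach this height (z outside [21, 26.5]); Combining (union): the regions partially overlap (shared area 24.00 mm²), so the edge portions inside another operand are dropped and the merged outline is re-measured after clipping — boundary = 142.22 mm; the cube at (13.5, 1.5) does not reach this height (z outside [14.5, 18]); Subtracting the remaining from the first: none of the subtracted shapes is present at this height, so the result so far is unchanged — boundary = 142.22 mm. So its perimeter = 142.22 mm. Layer 19 (z = 4.56): the r=10.5 cylinder gives a regular 12-gon of circumradius 10.5 (constant along its height) (perimeter = 2·12·10.500·sin(180°/12) = 65.22 mm); the cube at (16, 0) is not intersected at this z (z outside [9, 29.5]); the cube at (14.5, -3) does not reach this height (z outside [9.5, 24.5]); the cone at (0.5, 12.5) does not reach this height (z outside [21, 26.5]); Combining (union): only the r=10.5 cylinder is present, so the union is just that shape — boundary = 65.22 mm; the cube at (13.5, 1.5) is not intersected at this z (z outside [14.5, 18]); Taking the first minus the rest: none of the subtracted shapes is present at this height, so that combined region is unchanged — boundary = 65.22 mm. So its perimeter = 65.22 mm. Layer 57 is larger (142.22 vs 65.22 mm).

layer 57 (z = 13.68 mm)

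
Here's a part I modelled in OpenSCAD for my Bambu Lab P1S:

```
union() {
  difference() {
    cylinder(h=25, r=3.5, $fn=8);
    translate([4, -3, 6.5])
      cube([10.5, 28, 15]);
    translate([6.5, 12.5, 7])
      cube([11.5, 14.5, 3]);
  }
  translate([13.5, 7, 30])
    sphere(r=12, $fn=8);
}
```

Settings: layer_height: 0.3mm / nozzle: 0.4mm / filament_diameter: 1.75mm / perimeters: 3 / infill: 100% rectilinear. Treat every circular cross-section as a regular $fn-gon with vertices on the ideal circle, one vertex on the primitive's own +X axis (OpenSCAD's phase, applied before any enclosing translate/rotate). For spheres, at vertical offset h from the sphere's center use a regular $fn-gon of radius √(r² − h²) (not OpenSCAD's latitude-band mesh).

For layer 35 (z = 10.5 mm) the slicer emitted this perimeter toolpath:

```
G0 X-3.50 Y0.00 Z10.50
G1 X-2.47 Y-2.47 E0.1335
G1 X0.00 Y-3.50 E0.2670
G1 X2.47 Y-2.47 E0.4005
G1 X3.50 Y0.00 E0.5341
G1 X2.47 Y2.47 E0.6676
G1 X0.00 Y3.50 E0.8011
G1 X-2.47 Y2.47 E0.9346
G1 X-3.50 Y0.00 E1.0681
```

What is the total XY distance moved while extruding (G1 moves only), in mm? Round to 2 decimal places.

21.41 mm

Sum the Euclidean lengths of each G1 segment: total = 21.41 mm.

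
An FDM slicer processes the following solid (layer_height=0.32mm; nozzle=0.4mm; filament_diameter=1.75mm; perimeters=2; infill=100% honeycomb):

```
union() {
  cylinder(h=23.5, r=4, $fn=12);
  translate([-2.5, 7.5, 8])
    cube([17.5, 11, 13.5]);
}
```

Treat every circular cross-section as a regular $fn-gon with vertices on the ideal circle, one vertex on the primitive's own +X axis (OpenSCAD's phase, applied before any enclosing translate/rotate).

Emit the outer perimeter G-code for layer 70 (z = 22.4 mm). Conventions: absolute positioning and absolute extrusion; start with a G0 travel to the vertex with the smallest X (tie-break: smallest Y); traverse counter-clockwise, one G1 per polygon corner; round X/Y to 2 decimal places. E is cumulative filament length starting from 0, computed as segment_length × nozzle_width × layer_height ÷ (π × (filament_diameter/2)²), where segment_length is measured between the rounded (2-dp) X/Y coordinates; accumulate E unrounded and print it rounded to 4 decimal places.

G0 X-4.00 Y0.00 Z22.40
G1 X-3.46 Y-2.00 E0.1102
G1 X-2.00 Y-3.46 E0.2201
G1 X0.00 Y-4.00 E0.3304
G1 X2.00 Y-3.46 E0.4406
G1 X3.46 Y-2.00 E0.5505
G1 X4.00 Y0.00 E0.6607
G1 X3.46 Y2.00 E0.7710
G1 X2.00 Y3.46 E0.8809
G1 X0.00 Y4.00 E0.9911
G1 X-2.00 Y3.46 E1.1013
G1 X-3.46 Y2.00 E1.2112
G1 X-4.00 Y0.00 E1.3215

At z = 22.4 mm: the cylinder: section is a regular 12-gon, circumradius r=4; the cube at (-2.5, 7.5) is not intersected at this z (z outside [8, 21.5]); Taking the union: only the r=4 cylinder is present, so the union is just that shape — 1 connected region. The outline is a single polygon with 12 vertices. Extrusion per mm of travel: 0.4 × 0.32 / (π × 0.875²) = 0.053216. Accumulating E over each segment gives final E = 1.3215.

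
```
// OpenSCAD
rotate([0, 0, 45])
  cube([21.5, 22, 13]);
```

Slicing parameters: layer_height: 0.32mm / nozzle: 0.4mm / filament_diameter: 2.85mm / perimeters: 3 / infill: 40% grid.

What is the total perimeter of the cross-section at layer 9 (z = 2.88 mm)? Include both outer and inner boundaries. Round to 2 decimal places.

At z = 2.88 mm: the cube is present — its section is the full 21.5×22 rectangle (perimeter 87.00 mm); (rotated 45° about Z; rotation is an isometry so areas/perimeters/island counts are preserved). Overall, the cross-section is a single solid region. Total boundary length (outer) = 87.00 mm.

87.00 mm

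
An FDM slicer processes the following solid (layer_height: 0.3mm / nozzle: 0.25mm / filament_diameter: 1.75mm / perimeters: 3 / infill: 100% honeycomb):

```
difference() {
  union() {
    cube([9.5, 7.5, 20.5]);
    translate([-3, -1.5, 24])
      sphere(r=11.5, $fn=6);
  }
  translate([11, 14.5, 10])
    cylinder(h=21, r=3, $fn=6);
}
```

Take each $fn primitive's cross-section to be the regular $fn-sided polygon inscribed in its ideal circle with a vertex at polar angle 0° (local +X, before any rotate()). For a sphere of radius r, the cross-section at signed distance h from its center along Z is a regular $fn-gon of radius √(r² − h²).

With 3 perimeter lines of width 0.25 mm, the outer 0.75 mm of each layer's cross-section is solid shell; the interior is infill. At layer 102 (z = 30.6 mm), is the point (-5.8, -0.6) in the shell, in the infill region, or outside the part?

At z = 30.6 mm: the cube does not reach this height (z outside [0, 20.5]); the r=11.5 sphere at (-3, -1.5) contributes a regular 6-gon of circumradius √(11.5²−6.6²) = 9.418; Merging all regions: only the r=11.5 sphere at (-3, -1.5) is present, so the union is just that shape — 1 connected region; the r=3 cylinder at (11, 14.5) gives a regular 6-gon of circumradius 3 (constant along its height); Subtracting the remaining from the first: starting from the result so far, the r=3 cylinder at (11, 14.5) misses the remaining region (no effect) — 1 connected region. Overall, the cross-section is a single solid region. The nearest boundary edge runs (-12.42, -1.50)→(-7.71, 6.66); distance from the point to it = 5.28 mm. The point is inside the cross-section and 5.28 mm from the nearest boundary — more than the 0.75 mm shell width (3 × 0.25), so it's in the infill interior.

infill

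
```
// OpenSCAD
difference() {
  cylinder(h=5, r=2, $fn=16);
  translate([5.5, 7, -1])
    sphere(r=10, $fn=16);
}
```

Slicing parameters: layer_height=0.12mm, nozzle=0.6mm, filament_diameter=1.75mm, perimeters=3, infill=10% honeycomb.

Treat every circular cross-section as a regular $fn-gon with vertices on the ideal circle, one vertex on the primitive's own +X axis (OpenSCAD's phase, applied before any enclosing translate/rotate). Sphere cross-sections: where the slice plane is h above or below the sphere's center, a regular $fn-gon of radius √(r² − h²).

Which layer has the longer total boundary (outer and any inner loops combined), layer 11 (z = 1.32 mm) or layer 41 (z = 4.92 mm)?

layer 41 (z = 4.92 mm)

Layer 11 (z = 1.32): the r=2 cylinder gives a regular 16-gon of circumradius 2 (constant along its height) (perimeter = 2·16·2.000·sin(180°/16) = 12.49 mm); the r=10 sphere at (5.5, 7) contributes a regular 16-gon of circumradius √(10²−2.32²) = 9.727 (perimeter = 2·16·9.727·sin(180°/16) = 60.73 mm); Subtracting the remaining from the first: starting from the r=2 cylinder, the r=10 sphere at (5.5, 7) partially overlaps it — only the 8.60 mm² overlap (of its 289.67 mm²) is removed, clipping the outline — boundary = 9.07 mm. So its perimeter = 9.07 mm. Layer 41 (z = 4.92): the r=2 cylinder gives a regular 16-gon of circumradius 2 (constant along its height) (perimeter = 2·16·2.000·sin(180°/16) = 12.49 mm); the sphere at (5.5, 7): section is a regular 16-gon, circumradius = √(r²−h²) = √(10²−5.92²) = 8.059 (perimeter = 2·16·8.059·sin(180°/16) = 50.31 mm); Taking the first minus the rest: starting from the r=2 cylinder, the r=10 sphere at (5.5, 7) partially overlaps it — only the 2.34 mm² overlap (of its 198.85 mm²) is removed, clipping the outline — boundary = 11.92 mm. So its perimeter = 11.92 mm. Layer 41 is larger (11.92 vs 9.07 mm).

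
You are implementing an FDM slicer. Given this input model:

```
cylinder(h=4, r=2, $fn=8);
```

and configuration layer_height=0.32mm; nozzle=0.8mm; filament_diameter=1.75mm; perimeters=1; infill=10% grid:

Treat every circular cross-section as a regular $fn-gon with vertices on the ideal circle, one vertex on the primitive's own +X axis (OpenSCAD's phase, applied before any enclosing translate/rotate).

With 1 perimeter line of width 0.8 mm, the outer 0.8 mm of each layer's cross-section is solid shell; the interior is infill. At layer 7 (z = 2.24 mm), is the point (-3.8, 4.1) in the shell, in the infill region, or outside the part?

At z = 2.24 mm: the r=2 cylinder gives a regular 8-gon of circumradius 2 (constant along its height). Overall, the cross-section is a single solid region. The nearest boundary edge runs (0.00, 2.00)→(-1.41, 1.41); distance from the point to it = 3.59 mm. The point is not inside any of the regions above, so it lies outside the cross-section (3.59 mm from the nearest boundary).

outside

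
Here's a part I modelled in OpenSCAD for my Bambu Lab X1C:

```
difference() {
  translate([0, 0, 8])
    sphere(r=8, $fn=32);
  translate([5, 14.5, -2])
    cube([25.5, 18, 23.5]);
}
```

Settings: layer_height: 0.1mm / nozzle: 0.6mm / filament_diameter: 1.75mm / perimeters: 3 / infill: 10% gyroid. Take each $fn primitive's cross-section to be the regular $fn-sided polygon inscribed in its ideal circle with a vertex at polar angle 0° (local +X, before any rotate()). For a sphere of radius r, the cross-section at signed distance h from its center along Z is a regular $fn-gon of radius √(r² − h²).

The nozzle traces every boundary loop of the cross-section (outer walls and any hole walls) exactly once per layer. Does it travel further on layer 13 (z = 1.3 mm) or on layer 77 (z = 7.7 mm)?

Layer 13 (z = 1.3): the sphere: section is a regular 32-gon, circumradius = √(r²−h²) = √(8²−6.7²) = 4.371 (perimeter = 2·32·4.371·sin(180°/32) = 27.42 mm); the 25.5×18 cube at (5, 14.5) contributes its full rectangle (perimeter 87.00 mm); After the difference (first − rest): starting from the r=8 sphere, the 25.5×18 cube at (5, 14.5) misses the remaining region (no effect) — boundary = 27.42 mm. So its perimeter = 27.42 mm. Layer 77 (z = 7.7): the r=8 sphere slices to a regular 32-gon of circumradius 7.994 (√(r²−h²) with h=0.3 from center) (perimeter = 2·32·7.994·sin(180°/32) = 50.15 mm); the 25.5×18 cube at (5, 14.5) contributes its full rectangle (perimeter 87.00 mm); Taking the first minus the rest: starting from the r=8 sphere, the 25.5×18 cube at (5, 14.5) misses the remaining region (no effect) — boundary = 50.15 mm. So its perimeter = 50.15 mm. Layer 77 is larger (50.15 vs 27.42 mm).

layer 77 (z = 7.7 mm)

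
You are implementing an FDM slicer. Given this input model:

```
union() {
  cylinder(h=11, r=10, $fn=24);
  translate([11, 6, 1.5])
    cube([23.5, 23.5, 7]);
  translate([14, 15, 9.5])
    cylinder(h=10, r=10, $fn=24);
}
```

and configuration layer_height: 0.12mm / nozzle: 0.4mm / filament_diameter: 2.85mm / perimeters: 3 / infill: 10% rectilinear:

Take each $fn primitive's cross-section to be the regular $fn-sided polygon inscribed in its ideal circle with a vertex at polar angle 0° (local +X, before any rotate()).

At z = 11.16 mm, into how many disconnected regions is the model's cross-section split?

At z = 11.16 mm: the cylinder does not reach this height (z outside [0, 11]); the cube at (11, 6) does not reach this height (z outside [1.5, 8.5]); the r=10 cylinder at (14, 15) gives a regular 24-gon of circumradius 10 (constant along its height); Merging all regions: only the r=10 cylinder at (14, 15) is present, so the union is just that shape — 1 connected region. The result has 1 disconnected region.

1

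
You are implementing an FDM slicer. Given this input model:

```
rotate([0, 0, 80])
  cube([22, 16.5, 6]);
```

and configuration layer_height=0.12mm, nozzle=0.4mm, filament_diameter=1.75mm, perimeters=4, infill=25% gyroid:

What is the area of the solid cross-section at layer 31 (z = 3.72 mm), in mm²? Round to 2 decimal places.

At z = 3.72 mm: the 22×16.5 cube contributes its full rectangle (area 363.00 mm²); (whole slice rotated 80° about Z — lengths, areas and connectivity unchanged). Overall, the cross-section is a single solid region. Net area = 363.00 mm².

363.00 mm²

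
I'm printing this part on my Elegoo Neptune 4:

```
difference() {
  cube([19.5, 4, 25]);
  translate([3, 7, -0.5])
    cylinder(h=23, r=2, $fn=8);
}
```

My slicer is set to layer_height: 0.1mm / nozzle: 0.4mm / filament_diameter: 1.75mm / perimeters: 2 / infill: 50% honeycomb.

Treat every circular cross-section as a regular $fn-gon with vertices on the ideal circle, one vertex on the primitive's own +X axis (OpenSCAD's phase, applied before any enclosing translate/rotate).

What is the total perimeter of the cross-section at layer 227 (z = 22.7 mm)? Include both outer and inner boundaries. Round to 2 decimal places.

At z = 22.7 mm: the cube (footprint 19.5×4) is included at this height (perimeter 47.00 mm); the cylinder at (3, 7) is not intersected at this z (z outside [-0.5, 22.5]); After the difference (first − rest): none of the subtracted shapes is present at this height, so the 19.5×4 cube is unchanged — boundary = 47.00 mm. Overall, the cross-section is a single solid region. Total boundary length (outer) = 47.00 mm.

47.00 mm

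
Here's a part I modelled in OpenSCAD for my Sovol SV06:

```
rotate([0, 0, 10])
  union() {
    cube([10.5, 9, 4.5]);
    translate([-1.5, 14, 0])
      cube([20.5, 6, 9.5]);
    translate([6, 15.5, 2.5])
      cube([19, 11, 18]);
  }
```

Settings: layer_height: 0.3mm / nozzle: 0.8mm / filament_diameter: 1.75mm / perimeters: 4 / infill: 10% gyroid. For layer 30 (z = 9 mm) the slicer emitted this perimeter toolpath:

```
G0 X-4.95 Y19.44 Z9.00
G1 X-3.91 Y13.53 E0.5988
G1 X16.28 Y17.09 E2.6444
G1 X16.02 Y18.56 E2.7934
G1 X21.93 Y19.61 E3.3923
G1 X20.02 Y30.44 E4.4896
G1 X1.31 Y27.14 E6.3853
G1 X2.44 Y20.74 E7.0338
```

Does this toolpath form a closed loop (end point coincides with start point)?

no

Start point (G0): (-4.95, 19.44). End point (last G1): the path does not return to the start — open.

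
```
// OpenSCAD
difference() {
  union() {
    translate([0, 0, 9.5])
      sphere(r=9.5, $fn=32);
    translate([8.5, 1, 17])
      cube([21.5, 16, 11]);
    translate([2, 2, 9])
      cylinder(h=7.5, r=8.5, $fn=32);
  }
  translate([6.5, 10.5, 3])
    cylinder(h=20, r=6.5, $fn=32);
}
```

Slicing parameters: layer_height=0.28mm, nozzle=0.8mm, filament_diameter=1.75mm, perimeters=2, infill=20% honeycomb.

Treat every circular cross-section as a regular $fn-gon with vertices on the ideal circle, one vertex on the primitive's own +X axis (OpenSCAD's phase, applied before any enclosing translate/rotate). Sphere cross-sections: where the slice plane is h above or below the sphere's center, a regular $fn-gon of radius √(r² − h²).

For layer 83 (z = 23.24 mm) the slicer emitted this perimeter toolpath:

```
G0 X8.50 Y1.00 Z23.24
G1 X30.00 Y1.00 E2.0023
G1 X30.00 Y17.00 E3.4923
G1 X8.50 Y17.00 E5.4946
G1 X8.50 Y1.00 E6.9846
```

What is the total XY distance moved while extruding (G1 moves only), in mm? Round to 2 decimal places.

Sum the Euclidean lengths of each G1 segment: total = 75.00 mm.

75.00 mm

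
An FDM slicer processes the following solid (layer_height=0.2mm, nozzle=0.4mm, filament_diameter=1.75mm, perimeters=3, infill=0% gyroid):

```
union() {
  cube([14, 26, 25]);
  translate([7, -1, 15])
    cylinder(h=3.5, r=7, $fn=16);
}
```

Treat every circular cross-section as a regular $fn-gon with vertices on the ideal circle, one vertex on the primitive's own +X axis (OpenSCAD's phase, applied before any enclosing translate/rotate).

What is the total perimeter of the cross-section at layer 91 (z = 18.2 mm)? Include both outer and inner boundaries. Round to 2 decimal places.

At z = 18.2 mm: the cube (footprint 14×26) is included at this height (perimeter 80.00 mm); the r=7 cylinder at (7, -1) contributes a regular 16-gon of circumradius 7 (perimeter = 2·16·7.000·sin(180°/16) = 43.70 mm); Taking the union: the regions partially overlap (shared area 61.20 mm²), so the edge portions inside another operand are dropped and the merged outline is re-measured after clipping — boundary = 90.29 mm. Overall, the cross-section is a single solid region. Total boundary length (outer) = 90.29 mm.

90.29 mm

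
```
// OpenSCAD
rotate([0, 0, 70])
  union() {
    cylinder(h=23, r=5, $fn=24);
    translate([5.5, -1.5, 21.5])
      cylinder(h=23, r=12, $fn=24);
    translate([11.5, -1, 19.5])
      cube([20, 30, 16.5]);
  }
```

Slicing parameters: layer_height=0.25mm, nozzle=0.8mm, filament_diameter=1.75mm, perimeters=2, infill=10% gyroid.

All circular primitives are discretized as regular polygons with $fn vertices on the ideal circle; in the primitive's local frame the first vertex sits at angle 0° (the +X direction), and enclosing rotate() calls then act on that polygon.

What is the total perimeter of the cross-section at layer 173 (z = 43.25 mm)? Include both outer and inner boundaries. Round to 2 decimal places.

75.18 mm

At z = 43.25 mm: the cylinder is absent (z outside [0, 23]); the r=12 cylinder at (5.5, -1.5) contributes a regular 24-gon of circumradius 12 (perimeter = 2·24·12.000·sin(180°/24) = 75.18 mm); the cube at (11.5, -1) does not reach this height (z outside [19.5, 36]); Taking the union: only the r=12 cylinder at (5.5, -1.5) is present, so the union is just that shape — boundary = 75.18 mm; (rotated 70° about Z; rotation is an isometry so areas/perimeters/island counts are preserved). Overall, the cross-section is a single solid region. Total boundary length (outer) = 75.18 mm.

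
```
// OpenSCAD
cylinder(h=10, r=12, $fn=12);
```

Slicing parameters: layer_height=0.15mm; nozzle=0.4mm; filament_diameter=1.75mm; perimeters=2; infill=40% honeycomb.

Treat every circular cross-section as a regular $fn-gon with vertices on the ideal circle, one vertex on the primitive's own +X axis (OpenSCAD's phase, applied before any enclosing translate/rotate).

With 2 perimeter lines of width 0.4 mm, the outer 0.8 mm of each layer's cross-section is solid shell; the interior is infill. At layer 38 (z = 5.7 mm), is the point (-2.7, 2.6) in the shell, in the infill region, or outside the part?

At z = 5.7 mm: the cylinder: section is a regular 12-gon, circumradius r=12. Overall, the cross-section is a single solid region. The nearest boundary edge runs (-6.00, 10.39)→(-10.39, 6.00); distance from the point to it = 7.84 mm. The point is inside the cross-section and 7.84 mm from the nearest boundary — more than the 0.8 mm shell width (2 × 0.4), so it's in the infill interior.

infill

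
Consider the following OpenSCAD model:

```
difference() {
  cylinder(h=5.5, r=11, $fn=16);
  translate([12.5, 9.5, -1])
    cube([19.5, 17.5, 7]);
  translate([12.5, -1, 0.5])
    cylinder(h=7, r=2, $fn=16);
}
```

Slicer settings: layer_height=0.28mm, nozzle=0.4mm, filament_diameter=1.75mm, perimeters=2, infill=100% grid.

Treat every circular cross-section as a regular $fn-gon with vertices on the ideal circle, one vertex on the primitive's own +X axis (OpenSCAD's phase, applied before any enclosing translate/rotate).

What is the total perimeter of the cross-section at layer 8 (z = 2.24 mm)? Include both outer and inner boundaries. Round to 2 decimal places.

At z = 2.24 mm: the r=11 cylinder contributes a regular 16-gon of circumradius 11 (perimeter = 2·16·11.000·sin(180°/16) = 68.67 mm); the cube at (12.5, 9.5) is present — its section is the full 19.5×17.5 rectangle (perimeter 74.00 mm); the r=2 cylinder at (12.5, -1) contributes a regular 16-gon of circumradius 2 (perimeter = 2·16·2.000·sin(180°/16) = 12.49 mm); After the difference (first − rest): starting from the r=11 cylinder, the 19.5×17.5 cube at (12.5, 9.5) misses the remaining region (no effect); the r=2 cylinder at (12.5, -1) partially overlaps it — only the 0.42 mm² overlap (of its 12.25 mm²) is removed, clipping the outline — boundary = 68.76 mm. Overall, the cross-section is a single solid region. Total boundary length (outer) = 68.76 mm.

68.76 mm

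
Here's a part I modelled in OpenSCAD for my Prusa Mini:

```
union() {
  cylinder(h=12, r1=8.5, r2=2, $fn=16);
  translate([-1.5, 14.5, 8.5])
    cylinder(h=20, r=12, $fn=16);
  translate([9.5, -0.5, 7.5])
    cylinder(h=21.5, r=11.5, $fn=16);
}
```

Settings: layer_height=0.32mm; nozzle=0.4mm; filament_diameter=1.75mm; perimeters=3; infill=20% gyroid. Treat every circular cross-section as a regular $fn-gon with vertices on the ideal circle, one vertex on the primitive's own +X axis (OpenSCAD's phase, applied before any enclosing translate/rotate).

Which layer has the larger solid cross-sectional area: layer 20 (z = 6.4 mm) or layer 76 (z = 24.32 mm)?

Layer 20 (z = 6.4): the cone (r1=8.5→r2=2) has section circumradius 5.033 here — a regular 16-gon (area = (16/2)·5.033²·sin(360°/16) = 77.56 mm²); the cylinder at (-1.5, 14.5) is not intersected at this z (z outside [8.5, 28.5]); the cylinder at (9.5, -0.5) is absent (z outside [7.5, 29]); Combining (union): only the cone is present, so the union is just that shape — area = 77.56 mm². So its area = 77.56 mm². Layer 76 (z = 24.32): the cone does not reach this height (z outside [0, 12]); the r=12 cylinder at (-1.5, 14.5) gives a regular 16-gon of circumradius 12 (constant along its height) (area = (16/2)·12.000²·sin(360°/16) = 440.85 mm²); the r=11.5 cylinder at (9.5, -0.5) contributes a regular 16-gon of circumradius 11.5 (area = (16/2)·11.500²·sin(360°/16) = 404.88 mm²); Taking the union: the regions partially overlap — summed areas 845.73 mm² minus the doubly-counted overlap 43.54 mm² gives 802.19 mm² — area = 802.19 mm². So its area = 802.19 mm². Layer 76 is larger (802.19 vs 77.56 mm²).

layer 76 (z = 24.32 mm)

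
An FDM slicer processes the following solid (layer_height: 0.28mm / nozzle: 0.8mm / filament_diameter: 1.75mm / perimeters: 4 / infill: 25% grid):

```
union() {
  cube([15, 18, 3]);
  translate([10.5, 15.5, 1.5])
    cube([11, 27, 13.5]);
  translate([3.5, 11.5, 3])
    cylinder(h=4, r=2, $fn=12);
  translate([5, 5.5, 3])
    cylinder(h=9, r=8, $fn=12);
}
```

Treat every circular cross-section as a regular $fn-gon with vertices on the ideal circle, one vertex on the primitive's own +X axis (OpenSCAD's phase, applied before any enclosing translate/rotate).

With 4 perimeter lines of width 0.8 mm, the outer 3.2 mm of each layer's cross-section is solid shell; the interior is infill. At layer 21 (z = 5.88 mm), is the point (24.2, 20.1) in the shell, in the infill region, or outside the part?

outside

At z = 5.88 mm: the cube is not intersected at this z (z outside [0, 3]); the cube at (10.5, 15.5) (footprint 11×27) is included at this height; the r=2 cylinder at (3.5, 11.5) gives a regular 12-gon of circumradius 2 (constant along its height); the r=8 cylinder at (5, 5.5) gives a regular 12-gon of circumradius 8 (constant along its height); Combining (union): the regions partially overlap (shared area 11.34 mm²), so overlapping operands fuse into one piece — 2 connected regions. Overall, the cross-section has 2 separate islands. The nearest boundary edge runs (21.50, 42.50)→(21.50, 15.50); distance from the point to it = 2.70 mm. The point is not inside any of the regions above, so it lies outside the cross-section (2.70 mm from the nearest boundary).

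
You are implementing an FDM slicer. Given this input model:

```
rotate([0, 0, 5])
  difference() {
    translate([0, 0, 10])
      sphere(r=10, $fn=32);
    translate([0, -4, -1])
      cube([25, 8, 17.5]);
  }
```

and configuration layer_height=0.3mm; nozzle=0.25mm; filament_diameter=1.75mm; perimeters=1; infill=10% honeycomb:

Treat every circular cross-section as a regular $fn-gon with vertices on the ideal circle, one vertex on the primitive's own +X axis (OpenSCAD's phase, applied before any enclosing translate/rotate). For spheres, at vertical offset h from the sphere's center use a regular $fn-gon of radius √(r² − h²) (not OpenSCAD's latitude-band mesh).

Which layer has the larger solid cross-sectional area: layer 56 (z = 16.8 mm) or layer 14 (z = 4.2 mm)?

layer 56 (z = 16.8 mm)

Layer 56 (z = 16.8): the r=10 sphere contributes a regular 32-gon of circumradius √(10²−6.8²) = 7.332 (area = (32/2)·7.332²·sin(360°/32) = 167.81 mm²); the cube at (0, -4) is not intersected at this z (z outside [-1, 16.5]); Taking the first minus the rest: none of the subtracted shapes is present at this height, so the r=10 sphere is unchanged — area = 167.81 mm²; (whole slice rotated 5° about Z — lengths, areas and connectivity unchanged). So its area = 167.81 mm². Layer 14 (z = 4.2): the r=10 sphere contributes a regular 32-gon of circumradius √(10²−5.8²) = 8.146 (area = (32/2)·8.146²·sin(360°/32) = 207.14 mm²); the cube at (0, -4) (footprint 25×8) is included at this height (area 200.00 mm²); After the difference (first − rest): starting from the r=10 sphere (207.14 mm²), the 25×8 cube at (0, -4) partially overlaps it — only the 62.22 mm² overlap (of its 200.00 mm²) is removed, clipping the outline — area = 144.92 mm²; (whole slice rotated 5° about Z — lengths, areas and connectivity unchanged). So its area = 144.92 mm². Layer 56 is larger (167.81 vs 144.92 mm²).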